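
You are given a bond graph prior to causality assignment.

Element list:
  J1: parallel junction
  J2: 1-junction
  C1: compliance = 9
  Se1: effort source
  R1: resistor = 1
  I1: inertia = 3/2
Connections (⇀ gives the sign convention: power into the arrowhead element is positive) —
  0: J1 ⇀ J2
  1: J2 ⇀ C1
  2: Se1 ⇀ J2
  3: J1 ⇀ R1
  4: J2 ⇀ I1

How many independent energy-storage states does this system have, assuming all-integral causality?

2  (C1, I1 all integral)

bond 2 stroke→J2  (source Se1 imposes e)
bond 1 stroke→J2  (prefer integral on C1)
bond 4 stroke→I1  (I1 integral (f out))
bond 0 stroke→J2  (1-jn J2 has f-setter on 4)
bond 3 stroke→J1  (J1: last free bond brings effort in)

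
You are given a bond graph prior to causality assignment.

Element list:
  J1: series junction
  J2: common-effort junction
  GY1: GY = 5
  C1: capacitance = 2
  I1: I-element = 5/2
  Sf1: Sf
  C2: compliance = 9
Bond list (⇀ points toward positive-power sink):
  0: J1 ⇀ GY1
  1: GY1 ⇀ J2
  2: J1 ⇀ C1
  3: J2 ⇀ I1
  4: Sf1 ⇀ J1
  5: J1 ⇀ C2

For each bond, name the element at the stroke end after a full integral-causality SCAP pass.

β0 |J1
β1 |J2
β2 |J1
β3 |I1
β4 |Sf1
β5 |J1

bond 4 →Sf1  (Sf1 fixes flow; stroke at Sf1)
bond 0 →J1  (J1 flow already set via bond 4)
bond 2 →J1  (1-jn J1 has f-setter on 4)
bond 5 →J1  (J1: bond 4 brought flow, rest push out)
bond 1 →J2  (GY1: gyrator matches bond 0)
bond 3 →I1  (common-e at J2 fixed by 1)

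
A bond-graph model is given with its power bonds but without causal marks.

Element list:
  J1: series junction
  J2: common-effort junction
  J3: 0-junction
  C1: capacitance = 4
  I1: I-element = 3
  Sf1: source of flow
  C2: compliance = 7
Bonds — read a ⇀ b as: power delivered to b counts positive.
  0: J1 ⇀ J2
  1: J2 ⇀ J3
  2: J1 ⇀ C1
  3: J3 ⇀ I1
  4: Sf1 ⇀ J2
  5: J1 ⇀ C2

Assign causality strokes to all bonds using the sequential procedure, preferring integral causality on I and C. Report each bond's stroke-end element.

b4 |Sf1  (Sf1 fixes flow; stroke at Sf1)
b2 |J1  (C1 outputs effort q/C1)
b3 |I1  (I1 outputs flow p/I1)
b1 |J3  (only one effort-in slot at J3)
b0 |J2  (closing 0-jn rule on J2)
b5 |J1  (common-f at J1 fixed by 0)

#0 stroke→J2
#1 stroke→J3
#2 stroke→J1
#3 stroke→I1
#4 stroke→Sf1
#5 stroke→J1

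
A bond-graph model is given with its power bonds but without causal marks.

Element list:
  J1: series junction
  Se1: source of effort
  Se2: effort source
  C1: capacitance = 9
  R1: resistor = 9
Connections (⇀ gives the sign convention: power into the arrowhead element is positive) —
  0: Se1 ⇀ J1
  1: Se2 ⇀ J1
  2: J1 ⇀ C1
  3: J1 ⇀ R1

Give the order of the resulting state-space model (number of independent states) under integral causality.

1  (C1 all integral)

bond 0 stroke→J1  (Se1: effort source, stroke at far end)
bond 1 stroke→J1  (source Se2 imposes e)
bond 2 stroke→J1  (C1 outputs effort q/C1)
bond 3 stroke→R1  (closing 1-jn rule on J1)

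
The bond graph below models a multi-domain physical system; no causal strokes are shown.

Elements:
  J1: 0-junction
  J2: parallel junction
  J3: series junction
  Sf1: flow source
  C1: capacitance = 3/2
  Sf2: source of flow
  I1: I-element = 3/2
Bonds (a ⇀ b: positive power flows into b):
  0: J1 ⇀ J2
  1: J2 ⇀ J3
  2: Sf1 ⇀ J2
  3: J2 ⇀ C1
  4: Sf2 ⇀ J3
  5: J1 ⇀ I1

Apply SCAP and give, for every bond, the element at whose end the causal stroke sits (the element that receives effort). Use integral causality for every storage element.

bond 2 |Sf1  (Sf1 fixes flow; stroke at Sf1)
bond 4 |Sf2  (Sf2 fixes flow; stroke at Sf2)
bond 1 |J3  (common-f at J3 fixed by 4)
bond 3 |J2  (C1 integral (e out))
bond 0 |J1  (common-e at J2 fixed by 3)
bond 5 |I1  (0-jn J1 has e-setter on 0)

b0 stroke at J1
b1 stroke at J3
b2 stroke at Sf1
b3 stroke at J2
b4 stroke at Sf2
b5 stroke at I1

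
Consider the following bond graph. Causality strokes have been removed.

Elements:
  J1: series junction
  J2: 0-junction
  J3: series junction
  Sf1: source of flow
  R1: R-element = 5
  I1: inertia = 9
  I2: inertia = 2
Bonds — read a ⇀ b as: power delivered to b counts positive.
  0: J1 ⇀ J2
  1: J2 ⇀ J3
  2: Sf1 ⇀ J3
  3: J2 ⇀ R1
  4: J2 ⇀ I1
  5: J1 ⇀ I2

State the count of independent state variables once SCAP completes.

β2 →Sf1  (Sf1: flow source, stroke at near end)
β1 →J3  (J3 flow already set via bond 2)
β4 →I1  (I1 outputs flow p/I1)
β5 →I2  (I2 integral (f out))
β0 →J1  (common-f at J1 fixed by 5)
β3 →J2  (J2: last free bond brings effort in)

2  (I1, I2 all integral)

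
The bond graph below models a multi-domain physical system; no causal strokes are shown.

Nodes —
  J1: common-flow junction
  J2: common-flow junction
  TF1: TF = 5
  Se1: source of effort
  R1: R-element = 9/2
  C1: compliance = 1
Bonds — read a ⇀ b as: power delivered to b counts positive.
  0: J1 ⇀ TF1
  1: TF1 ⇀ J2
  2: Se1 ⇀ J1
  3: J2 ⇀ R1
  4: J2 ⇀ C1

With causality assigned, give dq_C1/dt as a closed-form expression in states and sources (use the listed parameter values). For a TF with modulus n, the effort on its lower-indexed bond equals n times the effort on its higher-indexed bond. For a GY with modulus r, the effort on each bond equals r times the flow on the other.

dq_C1/dt = 2*E_Se1/45 - 2*q_C1/9

β2 stroke→J1  (Se1 (Se) sets effort on bond)
β0 stroke→TF1  (closing 1-jn rule on J1)
β1 stroke→J2  (TF TF1: opposite of bond 0)
β4 stroke→J2  (C1 integral (e out))
β3 stroke→R1  (J2: last free bond brings flow in)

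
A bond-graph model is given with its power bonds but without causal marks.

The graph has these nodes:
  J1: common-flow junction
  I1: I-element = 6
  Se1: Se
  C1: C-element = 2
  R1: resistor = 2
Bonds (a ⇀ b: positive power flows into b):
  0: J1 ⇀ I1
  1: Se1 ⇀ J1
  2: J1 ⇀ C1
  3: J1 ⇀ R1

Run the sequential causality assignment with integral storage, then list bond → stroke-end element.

#0 |I1
#1 |J1
#2 |J1
#3 |J1

#1 stroke at J1  (Se1 (Se) sets effort on bond)
#0 stroke at I1  (I1: I, integral causality)
#2 stroke at J1  (J1: bond 0 brought flow, rest push out)
#3 stroke at J1  (1-jn J1 has f-setter on 0)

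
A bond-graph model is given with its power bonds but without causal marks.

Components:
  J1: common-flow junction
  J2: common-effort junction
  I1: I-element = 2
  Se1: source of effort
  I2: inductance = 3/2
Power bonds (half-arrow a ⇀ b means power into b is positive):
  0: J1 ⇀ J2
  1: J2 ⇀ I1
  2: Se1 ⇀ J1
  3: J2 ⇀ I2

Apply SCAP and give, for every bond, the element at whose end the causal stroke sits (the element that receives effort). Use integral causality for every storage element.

#2 |J1  (source Se1 imposes e)
#0 |J2  (J1 needs exactly one f-in)
#1 |I1  (J2: bond 0 brought effort, rest push out)
#3 |I2  (0-jn J2 has e-setter on 0)

#0 stroke→J2
#1 stroke→I1
#2 stroke→J1
#3 stroke→I2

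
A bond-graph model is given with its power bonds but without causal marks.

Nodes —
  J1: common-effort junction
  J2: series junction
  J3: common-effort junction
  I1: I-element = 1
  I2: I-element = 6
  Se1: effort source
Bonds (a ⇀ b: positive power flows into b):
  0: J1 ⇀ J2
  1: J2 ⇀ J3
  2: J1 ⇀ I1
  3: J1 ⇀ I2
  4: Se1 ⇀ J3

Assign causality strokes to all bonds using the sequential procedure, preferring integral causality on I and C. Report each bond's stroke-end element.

bond 0 stroke at J1
bond 1 stroke at J2
bond 2 stroke at I1
bond 3 stroke at I2
bond 4 stroke at J3

β4 stroke→J3  (Se1 (Se) sets effort on bond)
β1 stroke→J2  (0-jn J3 has e-setter on 4)
β0 stroke→J1  (closing 1-jn rule on J2)
β2 stroke→I1  (common-e at J1 fixed by 0)
β3 stroke→I2  (common-e at J1 fixed by 0)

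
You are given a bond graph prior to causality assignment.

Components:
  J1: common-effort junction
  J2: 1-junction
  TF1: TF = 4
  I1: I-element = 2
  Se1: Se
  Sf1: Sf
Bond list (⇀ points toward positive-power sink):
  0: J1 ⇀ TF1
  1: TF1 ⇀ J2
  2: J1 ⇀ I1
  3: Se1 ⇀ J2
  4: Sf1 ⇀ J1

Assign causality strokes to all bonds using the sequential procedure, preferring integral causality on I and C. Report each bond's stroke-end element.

b0 |J1
b1 |TF1
b2 |I1
b3 |J2
b4 |Sf1

b3 →J2  (Se1 fixes effort; stroke away)
b4 →Sf1  (Sf1: flow source, stroke at near end)
b1 →TF1  (closing 1-jn rule on J2)
b0 →J1  (TF TF1: opposite of bond 1)
b2 →I1  (common-e at J1 fixed by 0)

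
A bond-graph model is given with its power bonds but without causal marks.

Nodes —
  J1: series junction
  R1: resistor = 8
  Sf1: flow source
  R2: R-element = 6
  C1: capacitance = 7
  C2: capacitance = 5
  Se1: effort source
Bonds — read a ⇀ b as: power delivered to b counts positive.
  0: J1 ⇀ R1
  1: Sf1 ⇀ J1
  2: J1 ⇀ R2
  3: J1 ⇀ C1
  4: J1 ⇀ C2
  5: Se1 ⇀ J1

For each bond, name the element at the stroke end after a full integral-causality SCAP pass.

#0 |J1
#1 |Sf1
#2 |J1
#3 |J1
#4 |J1
#5 |J1

#1 →Sf1  (Sf1 (Sf) sets flow on bond)
#5 →J1  (source Se1 imposes e)
#0 →J1  (J1 flow already set via bond 1)
#2 →J1  (J1: bond 1 brought flow, rest push out)
#3 →J1  (1-jn J1 has f-setter on 1)
#4 →J1  (J1 flow already set via bond 1)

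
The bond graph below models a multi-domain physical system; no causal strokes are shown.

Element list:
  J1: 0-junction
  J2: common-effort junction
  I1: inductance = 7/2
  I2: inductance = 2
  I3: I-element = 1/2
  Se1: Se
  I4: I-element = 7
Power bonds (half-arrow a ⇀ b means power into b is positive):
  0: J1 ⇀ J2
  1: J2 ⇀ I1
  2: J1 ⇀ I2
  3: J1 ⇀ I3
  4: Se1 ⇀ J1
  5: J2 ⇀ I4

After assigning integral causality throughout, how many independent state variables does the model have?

4  (I1, I2, I3, I4 all integral)

β4 →J1  (Se1: effort source, stroke at far end)
β0 →J2  (common-e at J1 fixed by 4)
β2 →I2  (J1 effort already set via bond 4)
β3 →I3  (0-jn J1 has e-setter on 4)
β1 →I1  (J2 effort already set via bond 0)
β5 →I4  (common-e at J2 fixed by 0)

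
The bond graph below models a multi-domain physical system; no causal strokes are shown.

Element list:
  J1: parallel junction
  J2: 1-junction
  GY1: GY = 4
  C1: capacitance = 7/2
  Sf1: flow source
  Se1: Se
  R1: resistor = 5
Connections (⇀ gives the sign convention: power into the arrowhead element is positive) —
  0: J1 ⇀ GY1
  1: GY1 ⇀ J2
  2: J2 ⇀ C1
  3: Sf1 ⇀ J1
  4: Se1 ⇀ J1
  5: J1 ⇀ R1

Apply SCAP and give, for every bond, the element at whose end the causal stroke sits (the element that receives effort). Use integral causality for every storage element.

#3 stroke at Sf1  (Sf1: flow source, stroke at near end)
#4 stroke at J1  (Se1 fixes effort; stroke away)
#0 stroke at GY1  (0-jn J1 has e-setter on 4)
#5 stroke at R1  (common-e at J1 fixed by 4)
#1 stroke at GY1  (GY1: gyrator matches bond 0)
#2 stroke at J2  (J2: bond 1 brought flow, rest push out)

bond 0 →GY1
bond 1 →GY1
bond 2 →J2
bond 3 →Sf1
bond 4 →J1
bond 5 →R1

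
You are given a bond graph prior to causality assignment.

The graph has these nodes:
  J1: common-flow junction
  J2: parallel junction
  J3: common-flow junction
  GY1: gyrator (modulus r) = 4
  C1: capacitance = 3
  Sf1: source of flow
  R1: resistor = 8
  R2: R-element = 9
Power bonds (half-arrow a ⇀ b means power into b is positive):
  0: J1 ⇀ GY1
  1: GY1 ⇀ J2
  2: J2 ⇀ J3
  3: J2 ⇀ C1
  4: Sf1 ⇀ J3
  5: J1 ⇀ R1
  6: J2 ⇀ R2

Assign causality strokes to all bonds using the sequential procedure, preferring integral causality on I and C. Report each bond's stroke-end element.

b0 stroke→GY1
b1 stroke→GY1
b2 stroke→J3
b3 stroke→J2
b4 stroke→Sf1
b5 stroke→J1
b6 stroke→R2

#4 |Sf1  (Sf1 fixes flow; stroke at Sf1)
#2 |J3  (J3 flow already set via bond 4)
#3 |J2  (C1: C, integral causality)
#1 |GY1  (common-e at J2 fixed by 3)
#6 |R2  (0-jn J2 has e-setter on 3)
#0 |GY1  (GY1: gyrator matches bond 1)
#5 |J1  (common-f at J1 fixed by 0)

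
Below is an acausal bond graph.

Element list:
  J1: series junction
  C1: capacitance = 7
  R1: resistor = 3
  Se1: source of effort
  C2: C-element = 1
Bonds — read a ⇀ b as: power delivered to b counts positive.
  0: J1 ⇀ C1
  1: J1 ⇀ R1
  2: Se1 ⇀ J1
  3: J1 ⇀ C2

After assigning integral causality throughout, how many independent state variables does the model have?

β2 stroke→J1  (Se1 fixes effort; stroke away)
β0 stroke→J1  (C1: C, integral causality)
β3 stroke→J1  (C2: C, integral causality)
β1 stroke→R1  (closing 1-jn rule on J1)

2  (C1, C2 all integral)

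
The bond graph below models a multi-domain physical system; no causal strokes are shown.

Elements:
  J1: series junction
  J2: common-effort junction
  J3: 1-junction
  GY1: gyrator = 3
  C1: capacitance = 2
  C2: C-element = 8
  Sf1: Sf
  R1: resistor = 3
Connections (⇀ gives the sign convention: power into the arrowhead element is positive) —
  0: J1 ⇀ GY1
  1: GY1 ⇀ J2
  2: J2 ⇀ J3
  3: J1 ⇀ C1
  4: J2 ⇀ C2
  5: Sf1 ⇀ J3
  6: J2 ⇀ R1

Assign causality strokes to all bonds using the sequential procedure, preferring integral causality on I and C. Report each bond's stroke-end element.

b5 |Sf1  (Sf1 (Sf) sets flow on bond)
b2 |J3  (J3 flow already set via bond 5)
b3 |J1  (C1: C, integral causality)
b0 |GY1  (only one flow-in slot at J1)
b1 |GY1  (through GY1, causality inverts; strokes same side of GY1)
b4 |J2  (C2 integral (e out))
b6 |R1  (J2: bond 4 brought effort, rest push out)

#0 stroke at GY1
#1 stroke at GY1
#2 stroke at J3
#3 stroke at J1
#4 stroke at J2
#5 stroke at Sf1
#6 stroke at R1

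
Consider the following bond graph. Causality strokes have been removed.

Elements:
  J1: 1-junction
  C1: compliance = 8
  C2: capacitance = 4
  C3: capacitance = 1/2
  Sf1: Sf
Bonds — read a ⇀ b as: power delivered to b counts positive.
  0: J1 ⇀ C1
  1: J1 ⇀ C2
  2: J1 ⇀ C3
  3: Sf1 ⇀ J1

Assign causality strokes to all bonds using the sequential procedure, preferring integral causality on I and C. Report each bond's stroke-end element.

b0 →J1
b1 →J1
b2 →J1
b3 →Sf1

β3 →Sf1  (source Sf1 imposes f)
β0 →J1  (J1: bond 3 brought flow, rest push out)
β1 →J1  (1-jn J1 has f-setter on 3)
β2 →J1  (J1 flow already set via bond 3)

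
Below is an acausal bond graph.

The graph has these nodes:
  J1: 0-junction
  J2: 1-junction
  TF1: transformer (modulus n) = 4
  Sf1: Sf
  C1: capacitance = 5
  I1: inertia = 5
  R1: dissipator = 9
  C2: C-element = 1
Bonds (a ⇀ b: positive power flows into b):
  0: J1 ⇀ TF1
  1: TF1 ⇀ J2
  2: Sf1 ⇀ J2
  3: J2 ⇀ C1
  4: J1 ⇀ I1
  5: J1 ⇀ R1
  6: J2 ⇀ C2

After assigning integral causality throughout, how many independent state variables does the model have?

3  (C1, C2, I1 all integral)

bond 2 stroke→Sf1  (Sf1 fixes flow; stroke at Sf1)
bond 1 stroke→J2  (1-jn J2 has f-setter on 2)
bond 3 stroke→J2  (1-jn J2 has f-setter on 2)
bond 6 stroke→J2  (1-jn J2 has f-setter on 2)
bond 0 stroke→TF1  (TF TF1: opposite of bond 1)
bond 4 stroke→I1  (I1 outputs flow p/I1)
bond 5 stroke→J1  (J1: last free bond brings effort in)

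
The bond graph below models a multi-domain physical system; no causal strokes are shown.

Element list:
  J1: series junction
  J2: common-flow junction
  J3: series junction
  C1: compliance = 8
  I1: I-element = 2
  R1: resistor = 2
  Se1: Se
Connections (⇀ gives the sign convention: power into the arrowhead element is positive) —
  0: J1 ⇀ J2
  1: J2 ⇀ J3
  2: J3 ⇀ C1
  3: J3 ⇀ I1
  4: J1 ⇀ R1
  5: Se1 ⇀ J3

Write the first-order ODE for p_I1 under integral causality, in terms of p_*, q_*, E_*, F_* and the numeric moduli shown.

#5 |J3  (Se1 (Se) sets effort on bond)
#2 |J3  (C1 integral (e out))
#3 |I1  (I1 integral (f out))
#1 |J3  (1-jn J3 has f-setter on 3)
#0 |J2  (J2: bond 1 brought flow, rest push out)
#4 |J1  (1-jn J1 has f-setter on 0)

dp_I1/dt = E_Se1 - p_I1 - q_C1/8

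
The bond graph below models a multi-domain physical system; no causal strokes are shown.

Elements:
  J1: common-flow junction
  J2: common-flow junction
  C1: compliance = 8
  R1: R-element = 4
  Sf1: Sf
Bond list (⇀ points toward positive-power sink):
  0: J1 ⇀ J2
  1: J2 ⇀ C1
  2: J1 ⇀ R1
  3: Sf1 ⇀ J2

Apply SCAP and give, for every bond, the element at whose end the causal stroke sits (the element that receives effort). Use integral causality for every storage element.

β3 →Sf1  (source Sf1 imposes f)
β0 →J2  (1-jn J2 has f-setter on 3)
β1 →J2  (J2: bond 3 brought flow, rest push out)
β2 →J1  (1-jn J1 has f-setter on 0)

bond 0 |J2
bond 1 |J2
bond 2 |J1
bond 3 |Sf1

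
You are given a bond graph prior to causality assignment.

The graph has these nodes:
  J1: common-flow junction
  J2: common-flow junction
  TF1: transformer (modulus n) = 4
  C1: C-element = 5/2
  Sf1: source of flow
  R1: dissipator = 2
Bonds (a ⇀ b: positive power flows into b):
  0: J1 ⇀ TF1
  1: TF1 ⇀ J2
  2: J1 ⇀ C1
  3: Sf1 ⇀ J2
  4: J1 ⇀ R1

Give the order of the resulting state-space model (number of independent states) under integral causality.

bond 3 stroke at Sf1  (Sf1 fixes flow; stroke at Sf1)
bond 1 stroke at J2  (J2 flow already set via bond 3)
bond 0 stroke at TF1  (TF1: transformer flips bond 1)
bond 2 stroke at J1  (1-jn J1 has f-setter on 0)
bond 4 stroke at J1  (J1: bond 0 brought flow, rest push out)

1  (C1 all integral)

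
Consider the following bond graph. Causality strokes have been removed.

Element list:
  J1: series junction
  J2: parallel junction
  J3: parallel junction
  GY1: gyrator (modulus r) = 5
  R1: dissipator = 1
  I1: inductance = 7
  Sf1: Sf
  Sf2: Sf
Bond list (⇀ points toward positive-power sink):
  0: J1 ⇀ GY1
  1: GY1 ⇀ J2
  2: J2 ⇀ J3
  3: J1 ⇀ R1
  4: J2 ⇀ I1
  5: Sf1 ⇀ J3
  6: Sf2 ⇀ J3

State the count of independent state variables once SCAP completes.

1  (I1 all integral)

b5 stroke→Sf1  (Sf1 fixes flow; stroke at Sf1)
b6 stroke→Sf2  (Sf2: flow source, stroke at near end)
b2 stroke→J3  (J3 needs exactly one e-in)
b4 stroke→I1  (I1: I, integral causality)
b1 stroke→J2  (closing 0-jn rule on J2)
b0 stroke→J1  (GY1: gyrator matches bond 1)
b3 stroke→R1  (J1: last free bond brings flow in)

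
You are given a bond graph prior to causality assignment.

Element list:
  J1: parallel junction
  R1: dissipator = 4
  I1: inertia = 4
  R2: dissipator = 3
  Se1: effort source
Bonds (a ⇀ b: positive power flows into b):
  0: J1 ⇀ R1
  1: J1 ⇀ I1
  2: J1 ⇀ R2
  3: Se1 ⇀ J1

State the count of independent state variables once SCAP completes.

bond 3 →J1  (source Se1 imposes e)
bond 0 →R1  (J1 effort already set via bond 3)
bond 1 →I1  (common-e at J1 fixed by 3)
bond 2 →R2  (J1 effort already set via bond 3)

1  (I1 all integral)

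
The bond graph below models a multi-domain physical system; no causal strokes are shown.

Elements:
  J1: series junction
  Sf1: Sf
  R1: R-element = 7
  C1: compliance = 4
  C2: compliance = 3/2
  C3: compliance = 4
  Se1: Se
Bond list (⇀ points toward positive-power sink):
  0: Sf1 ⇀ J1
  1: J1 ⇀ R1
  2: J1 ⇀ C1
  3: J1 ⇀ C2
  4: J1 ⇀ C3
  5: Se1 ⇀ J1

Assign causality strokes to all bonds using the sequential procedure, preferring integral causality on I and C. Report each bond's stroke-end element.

bond 0 |Sf1
bond 1 |J1
bond 2 |J1
bond 3 |J1
bond 4 |J1
bond 5 |J1

β0 stroke at Sf1  (Sf1: flow source, stroke at near end)
β5 stroke at J1  (Se1 (Se) sets effort on bond)
β1 stroke at J1  (J1: bond 0 brought flow, rest push out)
β2 stroke at J1  (1-jn J1 has f-setter on 0)
β3 stroke at J1  (J1 flow already set via bond 0)
β4 stroke at J1  (J1: bond 0 brought flow, rest push out)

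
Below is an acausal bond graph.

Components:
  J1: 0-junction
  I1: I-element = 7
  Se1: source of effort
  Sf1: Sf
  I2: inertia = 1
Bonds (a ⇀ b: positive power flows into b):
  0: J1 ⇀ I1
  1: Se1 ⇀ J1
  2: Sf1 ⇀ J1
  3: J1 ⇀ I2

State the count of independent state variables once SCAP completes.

bond 1 →J1  (Se1: effort source, stroke at far end)
bond 2 →Sf1  (source Sf1 imposes f)
bond 0 →I1  (common-e at J1 fixed by 1)
bond 3 →I2  (0-jn J1 has e-setter on 1)

2  (I1, I2 all integral)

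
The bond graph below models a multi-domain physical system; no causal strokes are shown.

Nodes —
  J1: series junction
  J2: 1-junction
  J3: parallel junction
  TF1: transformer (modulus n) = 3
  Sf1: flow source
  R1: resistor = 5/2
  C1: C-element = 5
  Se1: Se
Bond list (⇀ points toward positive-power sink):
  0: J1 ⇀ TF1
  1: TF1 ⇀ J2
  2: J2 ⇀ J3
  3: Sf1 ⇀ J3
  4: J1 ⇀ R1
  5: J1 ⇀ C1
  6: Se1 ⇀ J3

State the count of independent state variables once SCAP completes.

1  (C1 all integral)

#3 stroke→Sf1  (source Sf1 imposes f)
#6 stroke→J3  (Se1 fixes effort; stroke away)
#2 stroke→J2  (J3: bond 6 brought effort, rest push out)
#1 stroke→TF1  (closing 1-jn rule on J2)
#0 stroke→J1  (TF1 one-in-one-out from 1)
#5 stroke→J1  (prefer integral on C1)
#4 stroke→R1  (closing 1-jn rule on J1)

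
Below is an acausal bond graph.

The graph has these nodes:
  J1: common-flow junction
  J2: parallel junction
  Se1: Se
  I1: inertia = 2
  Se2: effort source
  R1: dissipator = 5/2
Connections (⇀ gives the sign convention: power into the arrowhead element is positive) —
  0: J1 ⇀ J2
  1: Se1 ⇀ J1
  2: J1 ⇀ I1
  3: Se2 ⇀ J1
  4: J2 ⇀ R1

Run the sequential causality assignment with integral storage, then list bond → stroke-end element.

b1 →J1  (Se1 (Se) sets effort on bond)
b3 →J1  (Se2 (Se) sets effort on bond)
b2 →I1  (prefer integral on I1)
b0 →J1  (J1: bond 2 brought flow, rest push out)
b4 →J2  (only one effort-in slot at J2)

b0 →J1
b1 →J1
b2 →I1
b3 →J1
b4 →J2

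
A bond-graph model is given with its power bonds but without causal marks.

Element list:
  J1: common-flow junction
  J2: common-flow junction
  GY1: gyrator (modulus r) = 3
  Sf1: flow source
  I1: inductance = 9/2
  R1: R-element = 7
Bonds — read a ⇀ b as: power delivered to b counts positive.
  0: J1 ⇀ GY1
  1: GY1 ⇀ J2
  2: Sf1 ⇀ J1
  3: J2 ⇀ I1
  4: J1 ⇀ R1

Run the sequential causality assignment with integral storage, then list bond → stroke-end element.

bond 2 stroke→Sf1  (Sf1 (Sf) sets flow on bond)
bond 0 stroke→J1  (common-f at J1 fixed by 2)
bond 4 stroke→J1  (1-jn J1 has f-setter on 2)
bond 1 stroke→J2  (through GY1, causality inverts; strokes same side of GY1)
bond 3 stroke→I1  (J2: last free bond brings flow in)

#0 stroke→J1
#1 stroke→J2
#2 stroke→Sf1
#3 stroke→I1
#4 stroke→J1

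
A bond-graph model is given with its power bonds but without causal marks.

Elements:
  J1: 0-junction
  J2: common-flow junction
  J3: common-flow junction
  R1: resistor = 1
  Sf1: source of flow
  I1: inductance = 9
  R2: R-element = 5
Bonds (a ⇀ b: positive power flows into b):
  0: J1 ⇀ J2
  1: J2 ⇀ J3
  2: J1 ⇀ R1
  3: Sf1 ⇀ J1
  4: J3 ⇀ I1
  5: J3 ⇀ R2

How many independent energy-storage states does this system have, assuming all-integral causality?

1  (I1 all integral)

bond 3 |Sf1  (Sf1: flow source, stroke at near end)
bond 4 |I1  (I1: I, integral causality)
bond 1 |J3  (J3 flow already set via bond 4)
bond 5 |J3  (J3 flow already set via bond 4)
bond 0 |J2  (common-f at J2 fixed by 1)
bond 2 |J1  (only one effort-in slot at J1)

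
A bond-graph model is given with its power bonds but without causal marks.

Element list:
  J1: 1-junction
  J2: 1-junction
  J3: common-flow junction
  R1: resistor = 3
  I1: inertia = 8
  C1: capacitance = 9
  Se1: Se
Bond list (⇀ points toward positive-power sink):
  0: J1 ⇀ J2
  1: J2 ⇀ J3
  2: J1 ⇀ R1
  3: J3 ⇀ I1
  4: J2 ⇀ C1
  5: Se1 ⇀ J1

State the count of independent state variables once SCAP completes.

2  (C1, I1 all integral)

b5 stroke at J1  (Se1: effort source, stroke at far end)
b3 stroke at I1  (I1 outputs flow p/I1)
b1 stroke at J3  (J3 flow already set via bond 3)
b0 stroke at J2  (J2 flow already set via bond 1)
b4 stroke at J2  (J2 flow already set via bond 1)
b2 stroke at J1  (common-f at J1 fixed by 0)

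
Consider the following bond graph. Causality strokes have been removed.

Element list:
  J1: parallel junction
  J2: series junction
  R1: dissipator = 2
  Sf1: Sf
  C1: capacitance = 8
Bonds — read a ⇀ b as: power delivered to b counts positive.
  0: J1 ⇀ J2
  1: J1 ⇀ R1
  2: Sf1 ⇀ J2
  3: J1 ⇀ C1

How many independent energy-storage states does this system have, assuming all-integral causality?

#2 stroke→Sf1  (Sf1 (Sf) sets flow on bond)
#0 stroke→J2  (J2 flow already set via bond 2)
#3 stroke→J1  (C1 outputs effort q/C1)
#1 stroke→R1  (common-e at J1 fixed by 3)

1  (C1 all integral)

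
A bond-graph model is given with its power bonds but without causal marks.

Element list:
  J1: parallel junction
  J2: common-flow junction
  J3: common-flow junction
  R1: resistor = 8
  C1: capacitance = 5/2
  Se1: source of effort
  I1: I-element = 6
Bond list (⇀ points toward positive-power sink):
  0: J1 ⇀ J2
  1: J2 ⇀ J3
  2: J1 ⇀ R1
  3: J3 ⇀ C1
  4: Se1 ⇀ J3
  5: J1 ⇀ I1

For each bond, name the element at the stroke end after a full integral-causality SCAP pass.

β4 stroke at J3  (Se1 (Se) sets effort on bond)
β3 stroke at J3  (C1 outputs effort q/C1)
β1 stroke at J2  (only one flow-in slot at J3)
β0 stroke at J1  (J2 needs exactly one f-in)
β2 stroke at R1  (0-jn J1 has e-setter on 0)
β5 stroke at I1  (J1 effort already set via bond 0)

b0 →J1
b1 →J2
b2 →R1
b3 →J3
b4 →J3
b5 →I1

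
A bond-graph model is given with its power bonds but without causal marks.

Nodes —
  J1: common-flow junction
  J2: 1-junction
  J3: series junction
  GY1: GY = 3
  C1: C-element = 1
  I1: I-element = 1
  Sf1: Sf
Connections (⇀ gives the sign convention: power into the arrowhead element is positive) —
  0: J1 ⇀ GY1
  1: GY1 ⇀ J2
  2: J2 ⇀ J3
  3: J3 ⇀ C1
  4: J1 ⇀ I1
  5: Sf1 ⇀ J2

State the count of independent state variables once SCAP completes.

2  (C1, I1 all integral)

bond 5 |Sf1  (source Sf1 imposes f)
bond 1 |J2  (J2 flow already set via bond 5)
bond 2 |J2  (1-jn J2 has f-setter on 5)
bond 3 |J3  (common-f at J3 fixed by 2)
bond 0 |J1  (GY GY1: same side as bond 1)
bond 4 |I1  (J1: last free bond brings flow in)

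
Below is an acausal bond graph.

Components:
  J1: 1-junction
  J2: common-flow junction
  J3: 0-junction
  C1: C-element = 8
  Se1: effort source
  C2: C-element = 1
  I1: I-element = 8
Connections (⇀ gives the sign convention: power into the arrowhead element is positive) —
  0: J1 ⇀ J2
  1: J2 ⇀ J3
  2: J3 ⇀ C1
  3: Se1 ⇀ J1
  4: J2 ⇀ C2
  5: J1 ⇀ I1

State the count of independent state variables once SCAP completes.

3  (C1, C2, I1 all integral)

b3 stroke at J1  (source Se1 imposes e)
b2 stroke at J3  (C1 outputs effort q/C1)
b1 stroke at J2  (J3 effort already set via bond 2)
b4 stroke at J2  (C2: C, integral causality)
b0 stroke at J1  (closing 1-jn rule on J2)
b5 stroke at I1  (closing 1-jn rule on J1)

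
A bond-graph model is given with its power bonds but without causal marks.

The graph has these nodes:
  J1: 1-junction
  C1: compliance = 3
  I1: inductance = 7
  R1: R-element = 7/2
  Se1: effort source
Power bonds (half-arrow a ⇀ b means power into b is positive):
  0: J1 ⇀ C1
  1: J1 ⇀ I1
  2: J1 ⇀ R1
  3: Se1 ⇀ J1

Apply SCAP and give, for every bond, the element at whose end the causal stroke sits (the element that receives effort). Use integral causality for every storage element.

β3 stroke at J1  (Se1 (Se) sets effort on bond)
β0 stroke at J1  (C1 integral (e out))
β1 stroke at I1  (prefer integral on I1)
β2 stroke at J1  (J1 flow already set via bond 1)

β0 stroke→J1
β1 stroke→I1
β2 stroke→J1
β3 stroke→J1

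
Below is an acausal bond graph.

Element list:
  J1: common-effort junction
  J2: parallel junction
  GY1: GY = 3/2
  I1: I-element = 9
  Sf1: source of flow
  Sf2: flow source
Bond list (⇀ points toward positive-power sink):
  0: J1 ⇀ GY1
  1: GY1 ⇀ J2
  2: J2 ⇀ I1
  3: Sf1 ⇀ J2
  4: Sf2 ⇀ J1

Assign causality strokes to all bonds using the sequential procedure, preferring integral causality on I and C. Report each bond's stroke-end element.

#0 |J1
#1 |J2
#2 |I1
#3 |Sf1
#4 |Sf2

bond 3 →Sf1  (Sf1 fixes flow; stroke at Sf1)
bond 4 →Sf2  (Sf2: flow source, stroke at near end)
bond 0 →J1  (J1: last free bond brings effort in)
bond 1 →J2  (through GY1, causality inverts; strokes same side of GY1)
bond 2 →I1  (0-jn J2 has e-setter on 1)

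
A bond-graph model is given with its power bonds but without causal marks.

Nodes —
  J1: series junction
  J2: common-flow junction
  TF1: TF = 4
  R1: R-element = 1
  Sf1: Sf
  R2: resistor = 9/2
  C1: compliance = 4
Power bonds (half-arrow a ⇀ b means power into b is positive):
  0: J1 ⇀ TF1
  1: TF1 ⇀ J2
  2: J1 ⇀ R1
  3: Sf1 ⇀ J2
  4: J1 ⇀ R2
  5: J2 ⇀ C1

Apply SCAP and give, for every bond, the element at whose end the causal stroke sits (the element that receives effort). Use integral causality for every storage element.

bond 0 stroke at TF1
bond 1 stroke at J2
bond 2 stroke at J1
bond 3 stroke at Sf1
bond 4 stroke at J1
bond 5 stroke at J2

b3 stroke at Sf1  (Sf1 (Sf) sets flow on bond)
b1 stroke at J2  (J2: bond 3 brought flow, rest push out)
b5 stroke at J2  (J2: bond 3 brought flow, rest push out)
b0 stroke at TF1  (TF TF1: opposite of bond 1)
b2 stroke at J1  (common-f at J1 fixed by 0)
b4 stroke at J1  (J1 flow already set via bond 0)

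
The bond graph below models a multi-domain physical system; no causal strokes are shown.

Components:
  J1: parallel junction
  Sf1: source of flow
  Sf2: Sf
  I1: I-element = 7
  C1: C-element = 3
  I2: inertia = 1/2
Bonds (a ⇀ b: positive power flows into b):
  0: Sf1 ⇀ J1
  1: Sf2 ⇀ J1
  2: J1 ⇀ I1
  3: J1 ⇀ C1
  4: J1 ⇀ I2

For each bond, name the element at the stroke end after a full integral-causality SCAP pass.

β0 stroke→Sf1
β1 stroke→Sf2
β2 stroke→I1
β3 stroke→J1
β4 stroke→I2

bond 0 stroke at Sf1  (Sf1: flow source, stroke at near end)
bond 1 stroke at Sf2  (source Sf2 imposes f)
bond 2 stroke at I1  (I1 outputs flow p/I1)
bond 3 stroke at J1  (C1 outputs effort q/C1)
bond 4 stroke at I2  (0-jn J1 has e-setter on 3)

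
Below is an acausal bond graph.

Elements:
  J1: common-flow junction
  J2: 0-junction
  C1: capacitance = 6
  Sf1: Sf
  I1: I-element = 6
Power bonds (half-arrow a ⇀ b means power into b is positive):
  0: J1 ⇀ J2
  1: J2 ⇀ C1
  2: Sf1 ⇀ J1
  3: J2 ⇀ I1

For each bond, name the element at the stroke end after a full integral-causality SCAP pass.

bond 0 stroke at J1
bond 1 stroke at J2
bond 2 stroke at Sf1
bond 3 stroke at I1

β2 stroke at Sf1  (Sf1 fixes flow; stroke at Sf1)
β0 stroke at J1  (J1 flow already set via bond 2)
β1 stroke at J2  (C1 outputs effort q/C1)
β3 stroke at I1  (J2 effort already set via bond 1)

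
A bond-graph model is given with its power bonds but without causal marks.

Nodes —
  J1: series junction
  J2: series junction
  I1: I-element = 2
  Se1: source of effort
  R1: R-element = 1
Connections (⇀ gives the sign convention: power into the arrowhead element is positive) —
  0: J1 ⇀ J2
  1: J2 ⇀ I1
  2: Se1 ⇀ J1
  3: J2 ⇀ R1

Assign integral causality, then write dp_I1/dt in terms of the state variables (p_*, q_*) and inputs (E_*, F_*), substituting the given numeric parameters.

b2 |J1  (Se1 (Se) sets effort on bond)
b0 |J2  (only one flow-in slot at J1)
b1 |I1  (I1: I, integral causality)
b3 |J2  (J2 flow already set via bond 1)

dp_I1/dt = E_Se1 - p_I1/2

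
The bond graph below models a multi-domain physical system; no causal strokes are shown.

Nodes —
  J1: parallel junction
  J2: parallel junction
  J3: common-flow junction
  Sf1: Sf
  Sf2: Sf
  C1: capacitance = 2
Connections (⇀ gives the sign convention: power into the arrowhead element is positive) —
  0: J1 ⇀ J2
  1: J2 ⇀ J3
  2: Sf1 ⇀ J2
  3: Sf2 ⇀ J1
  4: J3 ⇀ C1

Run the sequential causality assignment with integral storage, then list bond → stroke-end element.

β2 stroke→Sf1  (Sf1: flow source, stroke at near end)
β3 stroke→Sf2  (Sf2 fixes flow; stroke at Sf2)
β0 stroke→J1  (closing 0-jn rule on J1)
β1 stroke→J2  (only one effort-in slot at J2)
β4 stroke→J3  (1-jn J3 has f-setter on 1)

b0 →J1
b1 →J2
b2 →Sf1
b3 →Sf2
b4 →J3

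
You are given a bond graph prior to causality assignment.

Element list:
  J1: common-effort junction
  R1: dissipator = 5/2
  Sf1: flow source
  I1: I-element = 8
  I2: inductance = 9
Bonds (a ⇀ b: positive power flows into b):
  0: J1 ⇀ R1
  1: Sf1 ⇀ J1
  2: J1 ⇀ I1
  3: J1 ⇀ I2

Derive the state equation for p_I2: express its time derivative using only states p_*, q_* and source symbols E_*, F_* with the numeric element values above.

dp_I2/dt = 5*F_Sf1/2 - 5*p_I1/16 - 5*p_I2/18

#1 |Sf1  (Sf1: flow source, stroke at near end)
#2 |I1  (I1: I, integral causality)
#3 |I2  (I2 integral (f out))
#0 |J1  (J1: last free bond brings effort in)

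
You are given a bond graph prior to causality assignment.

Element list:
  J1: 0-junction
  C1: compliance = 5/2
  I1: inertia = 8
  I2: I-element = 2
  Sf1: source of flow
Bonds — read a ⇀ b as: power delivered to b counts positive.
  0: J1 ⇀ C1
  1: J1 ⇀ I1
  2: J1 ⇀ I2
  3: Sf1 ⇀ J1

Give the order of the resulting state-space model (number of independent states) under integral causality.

3  (C1, I1, I2 all integral)

β3 stroke at Sf1  (source Sf1 imposes f)
β0 stroke at J1  (prefer integral on C1)
β1 stroke at I1  (common-e at J1 fixed by 0)
β2 stroke at I2  (J1: bond 0 brought effort, rest push out)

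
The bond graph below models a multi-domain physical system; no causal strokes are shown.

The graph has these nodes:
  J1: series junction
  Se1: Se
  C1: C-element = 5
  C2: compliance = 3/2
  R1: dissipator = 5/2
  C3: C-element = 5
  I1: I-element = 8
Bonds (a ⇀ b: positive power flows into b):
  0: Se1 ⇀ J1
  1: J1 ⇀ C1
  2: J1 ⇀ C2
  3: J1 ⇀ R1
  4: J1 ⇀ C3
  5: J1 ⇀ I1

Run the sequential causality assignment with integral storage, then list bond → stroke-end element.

β0 |J1
β1 |J1
β2 |J1
β3 |J1
β4 |J1
β5 |I1

#0 →J1  (Se1: effort source, stroke at far end)
#1 →J1  (C1 outputs effort q/C1)
#2 →J1  (C2 integral (e out))
#4 →J1  (C3: C, integral causality)
#5 →I1  (I1 integral (f out))
#3 →J1  (J1: bond 5 brought flow, rest push out)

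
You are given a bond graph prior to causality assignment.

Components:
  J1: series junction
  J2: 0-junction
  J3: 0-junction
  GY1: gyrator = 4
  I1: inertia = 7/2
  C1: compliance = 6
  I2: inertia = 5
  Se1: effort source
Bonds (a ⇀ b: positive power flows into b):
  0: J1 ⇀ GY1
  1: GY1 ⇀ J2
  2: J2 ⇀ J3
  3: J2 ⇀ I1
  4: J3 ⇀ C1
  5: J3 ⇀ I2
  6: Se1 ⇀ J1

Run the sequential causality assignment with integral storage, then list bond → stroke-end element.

#6 →J1  (source Se1 imposes e)
#0 →GY1  (J1 needs exactly one f-in)
#1 →GY1  (GY1 both-in/both-out from 0)
#3 →I1  (I1 integral (f out))
#2 →J2  (only one effort-in slot at J2)
#4 →J3  (C1 outputs effort q/C1)
#5 →I2  (common-e at J3 fixed by 4)

bond 0 →GY1
bond 1 →GY1
bond 2 →J2
bond 3 →I1
bond 4 →J3
bond 5 →I2
bond 6 →J1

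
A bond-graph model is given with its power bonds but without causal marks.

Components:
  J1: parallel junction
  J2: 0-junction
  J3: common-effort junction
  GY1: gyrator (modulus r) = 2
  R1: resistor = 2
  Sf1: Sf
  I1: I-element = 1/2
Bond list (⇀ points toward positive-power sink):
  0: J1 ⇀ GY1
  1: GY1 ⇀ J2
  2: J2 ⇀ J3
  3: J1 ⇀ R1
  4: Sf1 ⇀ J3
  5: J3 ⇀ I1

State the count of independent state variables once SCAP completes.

1  (I1 all integral)

#4 stroke→Sf1  (Sf1: flow source, stroke at near end)
#5 stroke→I1  (I1 integral (f out))
#2 stroke→J3  (J3 needs exactly one e-in)
#1 stroke→J2  (J2: last free bond brings effort in)
#0 stroke→J1  (GY1 both-in/both-out from 1)
#3 stroke→R1  (J1 effort already set via bond 0)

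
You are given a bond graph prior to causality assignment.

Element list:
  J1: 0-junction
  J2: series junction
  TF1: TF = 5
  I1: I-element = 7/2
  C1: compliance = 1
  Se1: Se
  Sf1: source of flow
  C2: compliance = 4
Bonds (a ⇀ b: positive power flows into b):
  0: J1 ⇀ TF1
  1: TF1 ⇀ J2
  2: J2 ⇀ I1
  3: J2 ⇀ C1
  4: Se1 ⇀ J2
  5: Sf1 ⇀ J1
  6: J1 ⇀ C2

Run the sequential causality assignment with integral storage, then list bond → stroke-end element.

#4 →J2  (Se1: effort source, stroke at far end)
#5 →Sf1  (Sf1 (Sf) sets flow on bond)
#2 →I1  (I1: I, integral causality)
#1 →J2  (1-jn J2 has f-setter on 2)
#3 →J2  (1-jn J2 has f-setter on 2)
#0 →TF1  (TF TF1: opposite of bond 1)
#6 →J1  (J1: last free bond brings effort in)

β0 stroke→TF1
β1 stroke→J2
β2 stroke→I1
β3 stroke→J2
β4 stroke→J2
β5 stroke→Sf1
β6 stroke→J1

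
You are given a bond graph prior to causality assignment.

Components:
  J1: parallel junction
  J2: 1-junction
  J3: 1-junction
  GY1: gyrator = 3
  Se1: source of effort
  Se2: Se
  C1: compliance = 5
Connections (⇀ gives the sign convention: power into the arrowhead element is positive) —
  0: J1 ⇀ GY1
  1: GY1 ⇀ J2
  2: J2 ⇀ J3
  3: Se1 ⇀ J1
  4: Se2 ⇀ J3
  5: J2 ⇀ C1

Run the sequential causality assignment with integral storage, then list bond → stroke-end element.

#3 stroke at J1  (Se1 (Se) sets effort on bond)
#4 stroke at J3  (source Se2 imposes e)
#0 stroke at GY1  (J1: bond 3 brought effort, rest push out)
#2 stroke at J2  (closing 1-jn rule on J3)
#1 stroke at GY1  (GY1 both-in/both-out from 0)
#5 stroke at J2  (J2: bond 1 brought flow, rest push out)

bond 0 stroke at GY1
bond 1 stroke at GY1
bond 2 stroke at J2
bond 3 stroke at J1
bond 4 stroke at J3
bond 5 stroke at J2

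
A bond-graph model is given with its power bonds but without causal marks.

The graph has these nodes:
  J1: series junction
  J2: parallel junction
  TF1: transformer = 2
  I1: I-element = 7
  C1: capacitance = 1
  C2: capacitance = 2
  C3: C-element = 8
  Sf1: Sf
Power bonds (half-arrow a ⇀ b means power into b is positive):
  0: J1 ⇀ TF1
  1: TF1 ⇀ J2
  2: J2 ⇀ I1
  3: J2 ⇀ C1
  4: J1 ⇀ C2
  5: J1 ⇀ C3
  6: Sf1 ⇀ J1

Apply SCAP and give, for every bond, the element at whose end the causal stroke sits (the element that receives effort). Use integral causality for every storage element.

b6 stroke at Sf1  (Sf1: flow source, stroke at near end)
b0 stroke at J1  (1-jn J1 has f-setter on 6)
b4 stroke at J1  (J1: bond 6 brought flow, rest push out)
b5 stroke at J1  (1-jn J1 has f-setter on 6)
b1 stroke at TF1  (TF1: transformer flips bond 0)
b2 stroke at I1  (I1: I, integral causality)
b3 stroke at J2  (J2 needs exactly one e-in)

β0 stroke→J1
β1 stroke→TF1
β2 stroke→I1
β3 stroke→J2
β4 stroke→J1
β5 stroke→J1
β6 stroke→Sf1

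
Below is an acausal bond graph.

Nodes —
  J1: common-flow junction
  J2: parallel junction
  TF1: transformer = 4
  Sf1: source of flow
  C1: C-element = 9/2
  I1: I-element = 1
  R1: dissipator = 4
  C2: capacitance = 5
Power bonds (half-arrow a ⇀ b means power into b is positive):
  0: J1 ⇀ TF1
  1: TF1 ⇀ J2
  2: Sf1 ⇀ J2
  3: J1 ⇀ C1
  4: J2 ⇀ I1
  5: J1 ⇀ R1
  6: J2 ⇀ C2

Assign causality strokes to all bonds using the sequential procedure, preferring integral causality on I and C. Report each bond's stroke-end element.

β2 stroke→Sf1  (Sf1 (Sf) sets flow on bond)
β3 stroke→J1  (C1 integral (e out))
β4 stroke→I1  (I1: I, integral causality)
β6 stroke→J2  (C2: C, integral causality)
β1 stroke→TF1  (common-e at J2 fixed by 6)
β0 stroke→J1  (TF TF1: opposite of bond 1)
β5 stroke→R1  (only one flow-in slot at J1)

b0 |J1
b1 |TF1
b2 |Sf1
b3 |J1
b4 |I1
b5 |R1
b6 |J2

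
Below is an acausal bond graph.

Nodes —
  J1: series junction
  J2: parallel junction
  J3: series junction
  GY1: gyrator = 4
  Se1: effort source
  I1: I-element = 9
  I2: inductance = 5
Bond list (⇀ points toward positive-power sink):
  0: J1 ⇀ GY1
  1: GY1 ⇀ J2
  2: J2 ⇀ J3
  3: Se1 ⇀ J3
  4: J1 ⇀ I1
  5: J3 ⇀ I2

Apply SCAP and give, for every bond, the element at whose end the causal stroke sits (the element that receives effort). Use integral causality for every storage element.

bond 0 →J1
bond 1 →J2
bond 2 →J3
bond 3 →J3
bond 4 →I1
bond 5 →I2

bond 3 stroke→J3  (Se1: effort source, stroke at far end)
bond 4 stroke→I1  (I1: I, integral causality)
bond 0 stroke→J1  (J1: bond 4 brought flow, rest push out)
bond 1 stroke→J2  (GY1: gyrator matches bond 0)
bond 2 stroke→J3  (common-e at J2 fixed by 1)
bond 5 stroke→I2  (only one flow-in slot at J3)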